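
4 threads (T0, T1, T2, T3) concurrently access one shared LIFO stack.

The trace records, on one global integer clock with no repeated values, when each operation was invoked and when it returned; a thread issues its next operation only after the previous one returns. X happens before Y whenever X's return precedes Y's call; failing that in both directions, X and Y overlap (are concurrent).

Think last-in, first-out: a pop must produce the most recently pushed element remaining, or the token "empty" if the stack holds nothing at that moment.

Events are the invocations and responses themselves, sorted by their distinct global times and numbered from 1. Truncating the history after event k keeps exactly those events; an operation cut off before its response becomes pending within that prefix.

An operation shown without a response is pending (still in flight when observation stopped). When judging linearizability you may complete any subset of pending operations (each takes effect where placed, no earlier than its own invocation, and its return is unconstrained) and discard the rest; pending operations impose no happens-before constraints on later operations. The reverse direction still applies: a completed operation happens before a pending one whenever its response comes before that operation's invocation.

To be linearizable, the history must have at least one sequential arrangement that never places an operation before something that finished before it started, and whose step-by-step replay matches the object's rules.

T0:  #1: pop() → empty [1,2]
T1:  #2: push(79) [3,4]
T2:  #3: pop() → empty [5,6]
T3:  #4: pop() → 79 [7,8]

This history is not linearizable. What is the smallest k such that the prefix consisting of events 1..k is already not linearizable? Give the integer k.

events 1..5 are linearizable; a witness order is #1, #2:
step 1: #1 pop() → empty — stack <>
step 2: #2 push(79) — stack <79>
event 6 — #3's response, time 6 — after it, nothing linearizes
one such order, #1, #2, #3, breaks at step 3 where #3 pop() → empty is illegal

6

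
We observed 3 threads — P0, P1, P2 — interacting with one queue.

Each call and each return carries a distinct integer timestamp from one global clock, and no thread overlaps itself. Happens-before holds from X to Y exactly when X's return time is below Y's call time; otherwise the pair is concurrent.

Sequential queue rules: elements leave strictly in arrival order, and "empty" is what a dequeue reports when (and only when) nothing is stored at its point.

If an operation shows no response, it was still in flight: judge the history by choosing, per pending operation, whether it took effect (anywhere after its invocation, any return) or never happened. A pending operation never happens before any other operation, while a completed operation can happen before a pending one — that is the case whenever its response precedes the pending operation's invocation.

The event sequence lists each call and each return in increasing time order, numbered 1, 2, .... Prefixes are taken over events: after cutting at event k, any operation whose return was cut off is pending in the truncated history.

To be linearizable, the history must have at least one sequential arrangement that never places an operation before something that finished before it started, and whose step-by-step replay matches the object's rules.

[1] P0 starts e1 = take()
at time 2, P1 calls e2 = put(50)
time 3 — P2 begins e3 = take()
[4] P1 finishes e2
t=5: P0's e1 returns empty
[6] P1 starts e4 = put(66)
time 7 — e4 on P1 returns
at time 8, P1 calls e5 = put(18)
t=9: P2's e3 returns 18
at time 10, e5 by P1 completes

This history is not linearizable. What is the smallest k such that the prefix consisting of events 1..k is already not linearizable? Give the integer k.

events 1..8 are linearizable; a witness order is e1, e2, e3, e4:
after step 1 (e1 take() → empty): queue <>
after step 2 (e2 put(50)): queue <50>
after step 3 (e3 take() (pending, included)): queue <>
after step 4 (e4 put(66)): queue <66>
at event 9 (e3's time-9 response) nothing linearizes any more
include/drop combinations of the 1 pending operation (e5) were all tried; none helps
sample order e1, e2, e3, e4 (pending dropped) stalls at step 3 — e3 take() → 18 has no legal effect
sample order e1, e2, e4, e3 (pending dropped) stalls at step 4 — e3 take() → 18 has no legal effect

9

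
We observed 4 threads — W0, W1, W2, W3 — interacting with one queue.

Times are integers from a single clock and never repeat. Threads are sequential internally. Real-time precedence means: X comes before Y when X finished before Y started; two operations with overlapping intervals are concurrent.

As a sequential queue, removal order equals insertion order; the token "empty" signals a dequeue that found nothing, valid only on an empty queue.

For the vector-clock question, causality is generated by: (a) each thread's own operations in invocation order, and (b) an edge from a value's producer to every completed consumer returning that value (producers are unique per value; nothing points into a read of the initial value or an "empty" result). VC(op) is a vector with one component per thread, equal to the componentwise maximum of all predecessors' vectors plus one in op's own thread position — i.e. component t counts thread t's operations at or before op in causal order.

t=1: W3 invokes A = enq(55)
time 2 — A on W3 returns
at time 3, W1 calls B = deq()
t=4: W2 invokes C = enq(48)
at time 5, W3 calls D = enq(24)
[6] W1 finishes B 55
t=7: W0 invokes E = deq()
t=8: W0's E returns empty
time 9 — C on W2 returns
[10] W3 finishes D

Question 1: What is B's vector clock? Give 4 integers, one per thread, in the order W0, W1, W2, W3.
root op A, invoked 1: fresh clock plus W3's own tick → (0, 0, 0, 1)
root op C, invoked 4: fresh clock plus W2's own tick → (0, 0, 1, 0)
root op E, invoked 7: fresh clock plus W0's own tick → (1, 0, 0, 0)
invoked at 5, D merges VC(A)=(0, 0, 0, 1) and bumps W3's slot → (0, 0, 0, 2)
invoked at 3, B merges VC(A)=(0, 0, 0, 1) and bumps W1's slot → (0, 1, 0, 1)
target: VC(B) = (0, 1, 0, 1)

(0, 1, 0, 1)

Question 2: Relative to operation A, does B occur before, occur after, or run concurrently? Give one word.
B spans [3,6], A spans [1,2]
resp(A)=2 < inv(B)=3

after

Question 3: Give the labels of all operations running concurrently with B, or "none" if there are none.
B spans [3,6]: anything still running between times 3 and 6 counts as concurrent
A [1,2]: before
C [4,9]: concurrent
D [5,10]: concurrent
E [7,8]: after

C, D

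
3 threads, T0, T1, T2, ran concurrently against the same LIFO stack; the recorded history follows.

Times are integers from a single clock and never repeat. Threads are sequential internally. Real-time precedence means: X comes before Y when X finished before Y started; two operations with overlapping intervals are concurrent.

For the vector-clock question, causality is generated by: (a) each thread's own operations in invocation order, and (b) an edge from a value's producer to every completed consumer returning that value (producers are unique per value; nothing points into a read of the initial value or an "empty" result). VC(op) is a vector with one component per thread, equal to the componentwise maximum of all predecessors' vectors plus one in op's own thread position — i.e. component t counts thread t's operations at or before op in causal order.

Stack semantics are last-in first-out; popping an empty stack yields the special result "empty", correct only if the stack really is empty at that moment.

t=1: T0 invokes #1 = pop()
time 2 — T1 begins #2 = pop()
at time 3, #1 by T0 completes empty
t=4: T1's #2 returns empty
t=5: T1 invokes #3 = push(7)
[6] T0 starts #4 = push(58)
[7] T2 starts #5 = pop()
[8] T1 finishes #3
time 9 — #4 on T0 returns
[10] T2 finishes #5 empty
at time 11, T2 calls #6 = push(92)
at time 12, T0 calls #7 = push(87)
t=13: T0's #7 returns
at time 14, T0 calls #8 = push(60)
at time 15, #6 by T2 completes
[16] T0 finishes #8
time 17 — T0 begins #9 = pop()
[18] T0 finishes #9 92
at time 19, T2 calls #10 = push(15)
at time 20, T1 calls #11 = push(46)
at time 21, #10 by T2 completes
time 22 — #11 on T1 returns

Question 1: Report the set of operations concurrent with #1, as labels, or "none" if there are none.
overlap test against #1 [1,3]: concurrent iff the interval meets 1..3
#2 [2,4]: concurrent
#3 [5,8]: after
#4 [6,9]: after
#5 [7,10]: after
#6 [11,15]: after
#7 [12,13]: after
#8 [14,16]: after
#9 [17,18]: after
#10 [19,21]: after
#11 [20,22]: after

#2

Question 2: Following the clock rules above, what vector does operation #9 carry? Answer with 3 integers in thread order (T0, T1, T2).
root op #5, invoked 7: fresh clock plus T2's own tick → (0, 0, 1)
root op #2, invoked 2: fresh clock plus T1's own tick → (0, 1, 0)
root op #1, invoked 1: fresh clock plus T0's own tick → (1, 0, 0)
invoked at 11, #6 merges VC(#5)=(0, 0, 1) and bumps T2's slot → (0, 0, 2)
invoked at 5, #3 merges VC(#2)=(0, 1, 0) and bumps T1's slot → (0, 2, 0)
invoked at 6, #4 merges VC(#1)=(1, 0, 0) and bumps T0's slot → (2, 0, 0)
invoked at 19, #10 merges VC(#6)=(0, 0, 2) and bumps T2's slot → (0, 0, 3)
invoked at 20, #11 merges VC(#3)=(0, 2, 0) and bumps T1's slot → (0, 3, 0)
invoked at 12, #7 merges VC(#4)=(2, 0, 0) and bumps T0's slot → (3, 0, 0)
invoked at 14, #8 merges VC(#7)=(3, 0, 0) and bumps T0's slot → (4, 0, 0)
invoked at 17, #9 merges VC(#6)=(0, 0, 2), VC(#8)=(4, 0, 0) and bumps T0's slot → (5, 0, 2)
target: VC(#9) = (5, 0, 2)

(5, 0, 2)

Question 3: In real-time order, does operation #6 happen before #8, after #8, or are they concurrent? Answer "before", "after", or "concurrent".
#6 spans [11,15], #8 spans [14,16]
the intervals overlap in both directions

concurrent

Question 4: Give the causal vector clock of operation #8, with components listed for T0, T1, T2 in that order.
#5, invoked 7, has no incoming edges; only T2's bump applies → (0, 0, 1)
#2, invoked 2, has no incoming edges; only T1's bump applies → (0, 1, 0)
#1, invoked 1, has no incoming edges; only T0's bump applies → (1, 0, 0)
merge at #6 (invoked 11): VC(#5)=(0, 0, 1), own-thread bump on T2 → (0, 0, 2)
merge at #3 (invoked 5): VC(#2)=(0, 1, 0), own-thread bump on T1 → (0, 2, 0)
merge at #4 (invoked 6): VC(#1)=(1, 0, 0), own-thread bump on T0 → (2, 0, 0)
merge at #10 (invoked 19): VC(#6)=(0, 0, 2), own-thread bump on T2 → (0, 0, 3)
merge at #11 (invoked 20): VC(#3)=(0, 2, 0), own-thread bump on T1 → (0, 3, 0)
merge at #7 (invoked 12): VC(#4)=(2, 0, 0), own-thread bump on T0 → (3, 0, 0)
merge at #8 (invoked 14): VC(#7)=(3, 0, 0), own-thread bump on T0 → (4, 0, 0)
merge at #9 (invoked 17): VC(#6)=(0, 0, 2), VC(#8)=(4, 0, 0), own-thread bump on T0 → (5, 0, 2)
target: VC(#8) = (4, 0, 0)

(4, 0, 0)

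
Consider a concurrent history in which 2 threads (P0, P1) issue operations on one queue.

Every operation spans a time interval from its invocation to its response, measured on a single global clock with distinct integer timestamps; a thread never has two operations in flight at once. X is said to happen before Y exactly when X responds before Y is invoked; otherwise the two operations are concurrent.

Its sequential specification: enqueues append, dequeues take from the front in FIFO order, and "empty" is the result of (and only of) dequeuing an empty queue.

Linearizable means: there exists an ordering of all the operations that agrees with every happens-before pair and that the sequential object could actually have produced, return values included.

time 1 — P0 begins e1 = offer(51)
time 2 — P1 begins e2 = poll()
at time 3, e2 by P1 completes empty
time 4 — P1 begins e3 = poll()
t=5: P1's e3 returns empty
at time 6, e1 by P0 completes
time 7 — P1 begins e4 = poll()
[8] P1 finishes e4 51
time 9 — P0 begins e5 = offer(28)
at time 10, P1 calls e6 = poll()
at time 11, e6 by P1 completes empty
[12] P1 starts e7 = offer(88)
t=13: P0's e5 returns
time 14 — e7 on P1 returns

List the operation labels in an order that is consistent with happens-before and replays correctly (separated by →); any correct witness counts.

e2 → e3 → e1 → e4 → e6 → e5 → e7

1. e2 poll() → empty, leaving queue <>
2. e3 poll() → empty, leaving queue <>
3. e1 offer(51), leaving queue <51>
4. e4 poll() → 51, leaving queue <>
5. e6 poll() → empty, leaving queue <>
6. e5 offer(28), leaving queue <28>
7. e7 offer(88), leaving queue <28,88>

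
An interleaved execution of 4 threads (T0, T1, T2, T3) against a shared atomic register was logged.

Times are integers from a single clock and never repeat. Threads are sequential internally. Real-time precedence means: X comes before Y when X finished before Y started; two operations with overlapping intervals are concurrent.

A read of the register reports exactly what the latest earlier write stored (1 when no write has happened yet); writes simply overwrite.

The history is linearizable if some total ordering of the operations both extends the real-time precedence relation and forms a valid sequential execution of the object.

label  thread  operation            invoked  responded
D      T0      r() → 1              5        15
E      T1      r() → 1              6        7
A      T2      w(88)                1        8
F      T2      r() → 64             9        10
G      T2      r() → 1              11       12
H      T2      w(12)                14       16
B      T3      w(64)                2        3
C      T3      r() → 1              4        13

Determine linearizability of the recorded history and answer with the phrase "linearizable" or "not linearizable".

cut after 6 events: linearizable; cut after 7 events (E responds, time 7): not linearizable
the sole real-time-consistent order of 2 completed operations fails the atomic register replay
completion choices over the 3 pending operations (A, C, D) were checked; none helps
e.g. B, E (pending dropped): illegal at step 2, since E r() → 1 cannot apply there

not linearizable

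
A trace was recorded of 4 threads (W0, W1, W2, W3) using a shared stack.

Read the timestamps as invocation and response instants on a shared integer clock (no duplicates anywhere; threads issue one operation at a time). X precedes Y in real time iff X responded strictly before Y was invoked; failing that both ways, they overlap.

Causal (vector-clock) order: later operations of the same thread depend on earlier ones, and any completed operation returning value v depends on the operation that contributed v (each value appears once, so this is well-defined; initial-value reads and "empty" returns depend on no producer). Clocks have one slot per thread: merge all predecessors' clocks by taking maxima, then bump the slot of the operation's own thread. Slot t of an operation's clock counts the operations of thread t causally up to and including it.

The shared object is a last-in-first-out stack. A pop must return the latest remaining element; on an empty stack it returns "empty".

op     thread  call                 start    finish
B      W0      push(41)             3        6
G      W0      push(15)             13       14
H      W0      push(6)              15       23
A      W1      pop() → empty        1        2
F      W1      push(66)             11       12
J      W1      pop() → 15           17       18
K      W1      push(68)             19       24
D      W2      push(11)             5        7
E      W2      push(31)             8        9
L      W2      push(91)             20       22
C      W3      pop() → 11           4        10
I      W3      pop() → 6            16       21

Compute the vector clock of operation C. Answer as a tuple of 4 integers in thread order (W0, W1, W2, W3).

(0, 0, 1, 1)

D, invoked 5, has no incoming edges; only W2's bump applies → (0, 0, 1, 0)
A, invoked 1, has no incoming edges; only W1's bump applies → (0, 1, 0, 0)
B, invoked 3, has no incoming edges; only W0's bump applies → (1, 0, 0, 0)
merge at C (invoked 4): VC(D)=(0, 0, 1, 0), own-thread bump on W3 → (0, 0, 1, 1)
merge at E (invoked 8): VC(D)=(0, 0, 1, 0), own-thread bump on W2 → (0, 0, 2, 0)
merge at F (invoked 11): VC(A)=(0, 1, 0, 0), own-thread bump on W1 → (0, 2, 0, 0)
merge at G (invoked 13): VC(B)=(1, 0, 0, 0), own-thread bump on W0 → (2, 0, 0, 0)
merge at L (invoked 20): VC(E)=(0, 0, 2, 0), own-thread bump on W2 → (0, 0, 3, 0)
merge at H (invoked 15): VC(G)=(2, 0, 0, 0), own-thread bump on W0 → (3, 0, 0, 0)
merge at J (invoked 17): VC(F)=(0, 2, 0, 0), VC(G)=(2, 0, 0, 0), own-thread bump on W1 → (2, 3, 0, 0)
merge at K (invoked 19): VC(J)=(2, 3, 0, 0), own-thread bump on W1 → (2, 4, 0, 0)
merge at I (invoked 16): VC(C)=(0, 0, 1, 1), VC(H)=(3, 0, 0, 0), own-thread bump on W3 → (3, 0, 1, 2)
target: VC(C) = (0, 0, 1, 1)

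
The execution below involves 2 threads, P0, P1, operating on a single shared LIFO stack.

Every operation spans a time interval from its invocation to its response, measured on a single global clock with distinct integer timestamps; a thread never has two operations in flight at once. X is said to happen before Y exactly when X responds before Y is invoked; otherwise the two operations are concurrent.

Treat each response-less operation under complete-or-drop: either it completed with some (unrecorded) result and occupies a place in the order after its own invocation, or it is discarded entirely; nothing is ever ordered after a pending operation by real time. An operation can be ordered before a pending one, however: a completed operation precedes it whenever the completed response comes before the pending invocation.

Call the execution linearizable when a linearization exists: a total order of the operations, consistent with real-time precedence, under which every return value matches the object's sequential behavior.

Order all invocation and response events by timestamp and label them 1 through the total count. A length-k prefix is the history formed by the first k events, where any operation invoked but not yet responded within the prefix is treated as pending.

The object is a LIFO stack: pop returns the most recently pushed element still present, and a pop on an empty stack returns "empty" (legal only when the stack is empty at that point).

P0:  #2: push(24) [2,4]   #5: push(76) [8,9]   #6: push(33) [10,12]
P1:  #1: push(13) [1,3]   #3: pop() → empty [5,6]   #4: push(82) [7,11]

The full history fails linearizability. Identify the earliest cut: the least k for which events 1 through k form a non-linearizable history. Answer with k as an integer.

one valid order for events 1..5 is #1, #2:
step 1: #1 push(13) — stack <13>
step 2: #2 push(24) — stack <13,24>
with event 6 included (#3 responding at time 6), all real-time-consistent orders fail
for example #1, #2, #3 fails at step 3: #3 pop() → empty is not legal there
for example #2, #1, #3 fails at step 3: #3 pop() → empty is not legal there

6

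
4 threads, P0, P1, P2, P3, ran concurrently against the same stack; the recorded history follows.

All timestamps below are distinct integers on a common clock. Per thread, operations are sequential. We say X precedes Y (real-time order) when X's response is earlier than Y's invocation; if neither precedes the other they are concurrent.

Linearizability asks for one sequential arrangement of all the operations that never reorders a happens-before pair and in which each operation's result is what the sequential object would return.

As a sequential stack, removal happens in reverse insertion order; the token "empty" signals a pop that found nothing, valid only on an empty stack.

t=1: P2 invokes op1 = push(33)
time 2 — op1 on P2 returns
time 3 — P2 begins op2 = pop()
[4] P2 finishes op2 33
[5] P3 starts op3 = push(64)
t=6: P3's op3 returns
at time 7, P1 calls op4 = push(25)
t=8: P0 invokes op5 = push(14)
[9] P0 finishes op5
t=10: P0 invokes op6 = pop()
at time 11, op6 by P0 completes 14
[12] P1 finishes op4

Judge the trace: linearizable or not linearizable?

witness order: op1, op2, op3, op4, op5, op6
1. op1 push(33), leaving stack <33>
2. op2 pop() → 33, leaving stack <>
3. op3 push(64), leaving stack <64>
4. op4 push(25), leaving stack <64,25>
5. op5 push(14), leaving stack <64,25,14>
6. op6 pop() → 14, leaving stack <64,25>

linearizable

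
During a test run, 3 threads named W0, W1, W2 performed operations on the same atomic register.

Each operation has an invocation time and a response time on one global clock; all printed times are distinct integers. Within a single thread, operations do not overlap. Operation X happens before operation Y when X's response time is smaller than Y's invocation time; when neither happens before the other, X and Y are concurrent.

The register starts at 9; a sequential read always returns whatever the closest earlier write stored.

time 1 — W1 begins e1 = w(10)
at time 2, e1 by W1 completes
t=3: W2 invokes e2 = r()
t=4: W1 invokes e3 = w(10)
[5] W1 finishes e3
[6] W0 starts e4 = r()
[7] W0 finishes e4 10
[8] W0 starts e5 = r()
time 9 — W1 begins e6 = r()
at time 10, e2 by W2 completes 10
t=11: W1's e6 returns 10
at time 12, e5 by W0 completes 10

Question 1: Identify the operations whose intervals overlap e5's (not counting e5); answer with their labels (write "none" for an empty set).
Answer: e2, e6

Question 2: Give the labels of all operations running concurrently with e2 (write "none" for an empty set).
Answer: e3, e4, e5, e6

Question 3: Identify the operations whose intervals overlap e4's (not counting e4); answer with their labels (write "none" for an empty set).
Answer: e2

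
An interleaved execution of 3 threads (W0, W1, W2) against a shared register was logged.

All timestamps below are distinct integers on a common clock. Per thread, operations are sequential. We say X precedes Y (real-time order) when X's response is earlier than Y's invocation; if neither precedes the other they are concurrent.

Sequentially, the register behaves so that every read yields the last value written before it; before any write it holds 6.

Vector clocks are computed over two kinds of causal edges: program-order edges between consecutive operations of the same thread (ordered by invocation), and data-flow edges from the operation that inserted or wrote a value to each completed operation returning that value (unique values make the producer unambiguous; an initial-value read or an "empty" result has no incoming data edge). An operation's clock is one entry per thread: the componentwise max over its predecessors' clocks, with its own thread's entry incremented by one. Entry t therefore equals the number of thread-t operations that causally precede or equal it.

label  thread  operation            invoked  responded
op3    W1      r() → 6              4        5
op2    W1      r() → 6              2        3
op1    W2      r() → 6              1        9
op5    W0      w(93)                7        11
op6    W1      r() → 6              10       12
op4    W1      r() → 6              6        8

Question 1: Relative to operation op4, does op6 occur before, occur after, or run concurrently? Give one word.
op6 spans [10,12], op4 spans [6,8]
resp(op4)=8 < inv(op6)=10

after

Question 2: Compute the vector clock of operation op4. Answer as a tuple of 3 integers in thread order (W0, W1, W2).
VC(op1, invoked at 1): no causal predecessors; +1 on W2 → (0, 0, 1)
VC(op2, invoked at 2): no causal predecessors; +1 on W1 → (0, 1, 0)
VC(op5, invoked at 7): no causal predecessors; +1 on W0 → (1, 0, 0)
op3 (invocation 4): componentwise max over VC(op2)=(0, 1, 0), +1 at W1, giving (0, 2, 0)
op4 (invocation 6): componentwise max over VC(op3)=(0, 2, 0), +1 at W1, giving (0, 3, 0)
op6 (invocation 10): componentwise max over VC(op4)=(0, 3, 0), +1 at W1, giving (0, 4, 0)
target: VC(op4) = (0, 3, 0)

(0, 3, 0)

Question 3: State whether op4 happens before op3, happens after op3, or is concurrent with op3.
op4 spans [6,8], op3 spans [4,5]
resp(op3)=5 < inv(op4)=6

after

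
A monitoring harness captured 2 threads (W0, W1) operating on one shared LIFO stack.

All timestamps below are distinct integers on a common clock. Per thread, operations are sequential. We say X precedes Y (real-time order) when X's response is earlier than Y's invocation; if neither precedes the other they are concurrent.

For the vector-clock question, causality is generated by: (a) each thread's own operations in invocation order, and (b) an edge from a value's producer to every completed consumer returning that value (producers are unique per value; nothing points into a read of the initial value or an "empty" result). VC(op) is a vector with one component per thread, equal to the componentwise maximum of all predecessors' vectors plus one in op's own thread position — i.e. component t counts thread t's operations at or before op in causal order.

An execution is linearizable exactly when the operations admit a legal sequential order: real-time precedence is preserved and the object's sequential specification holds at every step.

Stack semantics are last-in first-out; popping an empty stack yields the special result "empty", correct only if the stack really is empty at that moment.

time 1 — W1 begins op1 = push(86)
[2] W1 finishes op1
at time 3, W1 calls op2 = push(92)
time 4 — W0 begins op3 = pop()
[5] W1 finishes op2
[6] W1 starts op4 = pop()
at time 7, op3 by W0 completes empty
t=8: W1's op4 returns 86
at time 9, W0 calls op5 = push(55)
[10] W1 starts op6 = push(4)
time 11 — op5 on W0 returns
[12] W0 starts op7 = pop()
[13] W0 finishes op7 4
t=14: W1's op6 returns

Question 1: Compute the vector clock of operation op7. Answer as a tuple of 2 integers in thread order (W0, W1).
(3, 4)

op1 (invocation 1): nothing precedes it; W1's component alone gives (0, 1)
op3 (invocation 4): nothing precedes it; W0's component alone gives (1, 0)
VC(op2, invoked at 3): max of VC(op1)=(0, 1), then +1 on thread W1 → (0, 2)
VC(op5, invoked at 9): max of VC(op3)=(1, 0), then +1 on thread W0 → (2, 0)
VC(op4, invoked at 6): max of VC(op1)=(0, 1), VC(op2)=(0, 2), then +1 on thread W1 → (0, 3)
VC(op6, invoked at 10): max of VC(op4)=(0, 3), then +1 on thread W1 → (0, 4)
VC(op7, invoked at 12): max of VC(op5)=(2, 0), VC(op6)=(0, 4), then +1 on thread W0 → (3, 4)
target: VC(op7) = (3, 4)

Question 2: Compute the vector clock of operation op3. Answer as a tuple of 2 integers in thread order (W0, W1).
(1, 0)

op1, invoked 1, has no incoming edges; only W1's bump applies → (0, 1)
op3, invoked 4, has no incoming edges; only W0's bump applies → (1, 0)
invoked at 3, op2 merges VC(op1)=(0, 1) and bumps W1's slot → (0, 2)
invoked at 9, op5 merges VC(op3)=(1, 0) and bumps W0's slot → (2, 0)
invoked at 6, op4 merges VC(op1)=(0, 1), VC(op2)=(0, 2) and bumps W1's slot → (0, 3)
invoked at 10, op6 merges VC(op4)=(0, 3) and bumps W1's slot → (0, 4)
invoked at 12, op7 merges VC(op5)=(2, 0), VC(op6)=(0, 4) and bumps W0's slot → (3, 4)
target: VC(op3) = (1, 0)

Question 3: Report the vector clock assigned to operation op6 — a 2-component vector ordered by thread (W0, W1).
(0, 4)

VC(op1, invoked at 1): no causal predecessors; +1 on W1 → (0, 1)
VC(op3, invoked at 4): no causal predecessors; +1 on W0 → (1, 0)
from VC(op1)=(0, 1), op2 (invoked 3) maxes components and bumps W1 → (0, 2)
from VC(op3)=(1, 0), op5 (invoked 9) maxes components and bumps W0 → (2, 0)
from VC(op1)=(0, 1), VC(op2)=(0, 2), op4 (invoked 6) maxes components and bumps W1 → (0, 3)
from VC(op4)=(0, 3), op6 (invoked 10) maxes components and bumps W1 → (0, 4)
from VC(op5)=(2, 0), VC(op6)=(0, 4), op7 (invoked 12) maxes components and bumps W0 → (3, 4)
target: VC(op6) = (0, 4)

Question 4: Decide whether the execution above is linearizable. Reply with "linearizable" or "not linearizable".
not linearizable

prefix check: 1..6 passes, 1..7 fails once op3's time-7 response joins
2 orders of the 3 completed LIFO stack ops respect real time; none is legal
include/drop combinations of the 1 pending operation (op4) were all tried; none helps
sample order op1, op2, op3 (pending dropped) stalls at step 3 — op3 pop() → empty has no legal effect
sample order op1, op3, op2 (pending dropped) stalls at step 2 — op3 pop() → empty has no legal effect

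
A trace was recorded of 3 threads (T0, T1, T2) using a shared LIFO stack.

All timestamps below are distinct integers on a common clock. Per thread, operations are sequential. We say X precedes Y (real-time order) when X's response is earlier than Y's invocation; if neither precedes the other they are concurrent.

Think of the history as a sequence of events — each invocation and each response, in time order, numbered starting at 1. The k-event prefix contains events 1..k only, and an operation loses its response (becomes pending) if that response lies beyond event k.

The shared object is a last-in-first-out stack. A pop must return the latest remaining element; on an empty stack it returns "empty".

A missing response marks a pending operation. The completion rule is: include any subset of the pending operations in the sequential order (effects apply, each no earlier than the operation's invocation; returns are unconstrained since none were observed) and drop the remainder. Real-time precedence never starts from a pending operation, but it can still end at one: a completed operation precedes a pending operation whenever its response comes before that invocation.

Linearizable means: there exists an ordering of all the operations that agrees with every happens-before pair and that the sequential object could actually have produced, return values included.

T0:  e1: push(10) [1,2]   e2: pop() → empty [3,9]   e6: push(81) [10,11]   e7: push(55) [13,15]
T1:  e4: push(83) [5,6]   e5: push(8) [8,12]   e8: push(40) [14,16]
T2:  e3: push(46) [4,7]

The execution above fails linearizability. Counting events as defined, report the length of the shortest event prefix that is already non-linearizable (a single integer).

9

one valid order for events 1..8 is e1, e2, e3, e4:
after step 1 (e1 push(10)): stack <10>
after step 2 (e2 pop() (pending, included)): stack <>
after step 3 (e3 push(46)): stack <46>
after step 4 (e4 push(83)): stack <46,83>
once event 9 joins (e2's response, time 9), exhaustive search finds no witness
no completion choice of the 1 pending operation (e5) rescues it — every subset was tried
sample order e1, e2, e3, e4 (pending dropped) stalls at step 2 — e2 pop() → empty has no legal effect
sample order e1, e2, e4, e3 (pending dropped) stalls at step 2 — e2 pop() → empty has no legal effect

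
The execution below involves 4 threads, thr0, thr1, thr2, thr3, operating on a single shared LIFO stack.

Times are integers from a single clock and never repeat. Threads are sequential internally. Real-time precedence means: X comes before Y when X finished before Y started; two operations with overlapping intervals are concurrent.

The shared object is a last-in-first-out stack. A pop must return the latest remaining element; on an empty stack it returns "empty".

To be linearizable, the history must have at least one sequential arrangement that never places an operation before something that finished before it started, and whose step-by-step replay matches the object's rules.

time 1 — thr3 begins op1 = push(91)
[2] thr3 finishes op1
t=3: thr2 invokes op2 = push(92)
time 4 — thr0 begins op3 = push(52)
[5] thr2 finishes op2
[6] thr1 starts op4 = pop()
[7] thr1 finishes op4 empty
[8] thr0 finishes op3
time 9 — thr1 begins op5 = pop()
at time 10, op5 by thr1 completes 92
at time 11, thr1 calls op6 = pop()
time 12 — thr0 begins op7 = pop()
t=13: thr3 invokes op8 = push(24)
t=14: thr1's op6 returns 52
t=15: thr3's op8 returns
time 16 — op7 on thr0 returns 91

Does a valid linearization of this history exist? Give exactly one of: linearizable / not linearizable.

not linearizable

already the first 7 events (up to op4's response at time 7) admit no linearization; the first 6 still do
the sole real-time-consistent order of 3 completed operations fails the LIFO stack replay
no escape via the 1 pending operation (op3): every completion choice fails
e.g. op1, op2, op4 (pending dropped): illegal at step 3, since op4 pop() → empty cannot apply there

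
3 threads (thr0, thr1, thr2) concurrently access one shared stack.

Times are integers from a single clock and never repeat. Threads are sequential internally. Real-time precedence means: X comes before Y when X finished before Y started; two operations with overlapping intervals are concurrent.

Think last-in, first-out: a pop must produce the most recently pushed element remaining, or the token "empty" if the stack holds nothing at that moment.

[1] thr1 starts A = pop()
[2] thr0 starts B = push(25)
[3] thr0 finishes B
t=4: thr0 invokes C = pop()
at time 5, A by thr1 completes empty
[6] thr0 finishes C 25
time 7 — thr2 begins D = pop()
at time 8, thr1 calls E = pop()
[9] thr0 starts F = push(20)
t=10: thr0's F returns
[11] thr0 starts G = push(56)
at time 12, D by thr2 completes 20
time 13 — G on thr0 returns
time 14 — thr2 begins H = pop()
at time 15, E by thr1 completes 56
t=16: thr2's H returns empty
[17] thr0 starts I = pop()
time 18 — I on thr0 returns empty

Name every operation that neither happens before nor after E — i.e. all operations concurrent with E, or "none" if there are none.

overlap test against E [8,15]: concurrent iff the interval meets 8..15
A [1,5]: before
B [2,3]: before
C [4,6]: before
D [7,12]: concurrent
F [9,10]: concurrent
G [11,13]: concurrent
H [14,16]: concurrent
I [17,18]: after

D, F, G, H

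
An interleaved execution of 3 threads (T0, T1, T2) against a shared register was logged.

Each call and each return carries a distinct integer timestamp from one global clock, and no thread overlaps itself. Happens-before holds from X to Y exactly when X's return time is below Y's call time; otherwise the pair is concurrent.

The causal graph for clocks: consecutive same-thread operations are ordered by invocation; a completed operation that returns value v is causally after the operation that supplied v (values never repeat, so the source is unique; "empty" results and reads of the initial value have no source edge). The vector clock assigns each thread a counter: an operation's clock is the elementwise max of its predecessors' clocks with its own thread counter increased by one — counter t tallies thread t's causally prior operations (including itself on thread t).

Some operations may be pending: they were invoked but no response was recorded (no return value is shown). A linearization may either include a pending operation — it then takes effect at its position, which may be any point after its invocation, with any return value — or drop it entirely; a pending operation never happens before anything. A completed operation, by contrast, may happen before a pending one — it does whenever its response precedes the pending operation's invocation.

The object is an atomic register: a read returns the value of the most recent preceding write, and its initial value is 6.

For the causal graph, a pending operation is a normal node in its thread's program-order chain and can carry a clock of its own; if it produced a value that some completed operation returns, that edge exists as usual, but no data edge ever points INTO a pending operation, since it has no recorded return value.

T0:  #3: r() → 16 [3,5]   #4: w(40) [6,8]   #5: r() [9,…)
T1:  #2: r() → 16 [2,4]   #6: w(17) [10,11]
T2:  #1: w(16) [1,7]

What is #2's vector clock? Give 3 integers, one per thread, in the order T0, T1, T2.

(0, 1, 1)

root op #1, invoked 1: fresh clock plus T2's own tick → (0, 0, 1)
#2, invoked 2, takes VC(#1)=(0, 0, 1) under max, adds 1 for T1 → (0, 1, 1)
#3, invoked 3, takes VC(#1)=(0, 0, 1) under max, adds 1 for T0 → (1, 0, 1)
#6, invoked 10, takes VC(#2)=(0, 1, 1) under max, adds 1 for T1 → (0, 2, 1)
#4, invoked 6, takes VC(#3)=(1, 0, 1) under max, adds 1 for T0 → (2, 0, 1)
#5, invoked 9, takes VC(#4)=(2, 0, 1) under max, adds 1 for T0 → (3, 0, 1)
target: VC(#2) = (0, 1, 1)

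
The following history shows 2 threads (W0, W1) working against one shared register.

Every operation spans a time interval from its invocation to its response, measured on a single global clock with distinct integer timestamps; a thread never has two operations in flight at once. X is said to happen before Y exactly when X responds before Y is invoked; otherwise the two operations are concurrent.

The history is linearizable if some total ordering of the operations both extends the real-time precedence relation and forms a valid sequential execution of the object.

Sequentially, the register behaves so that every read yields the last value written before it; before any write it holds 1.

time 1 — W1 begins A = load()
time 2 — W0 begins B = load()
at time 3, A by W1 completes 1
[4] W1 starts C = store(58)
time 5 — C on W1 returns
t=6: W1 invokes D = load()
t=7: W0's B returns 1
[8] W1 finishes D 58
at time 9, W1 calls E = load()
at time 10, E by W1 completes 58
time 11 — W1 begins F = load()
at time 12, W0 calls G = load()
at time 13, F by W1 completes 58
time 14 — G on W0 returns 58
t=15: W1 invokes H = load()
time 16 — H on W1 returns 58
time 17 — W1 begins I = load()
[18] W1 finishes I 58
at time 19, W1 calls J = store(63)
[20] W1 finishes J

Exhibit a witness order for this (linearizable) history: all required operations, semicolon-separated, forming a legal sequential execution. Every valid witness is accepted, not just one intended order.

A; B; C; D; E; F; G; H; I; J

step 1: A load() → 1 — value 1
step 2: B load() → 1 — value 1
step 3: C store(58) — value 58
step 4: D load() → 58 — value 58
step 5: E load() → 58 — value 58
step 6: F load() → 58 — value 58
step 7: G load() → 58 — value 58
step 8: H load() → 58 — value 58
step 9: I load() → 58 — value 58
step 10: J store(63) — value 63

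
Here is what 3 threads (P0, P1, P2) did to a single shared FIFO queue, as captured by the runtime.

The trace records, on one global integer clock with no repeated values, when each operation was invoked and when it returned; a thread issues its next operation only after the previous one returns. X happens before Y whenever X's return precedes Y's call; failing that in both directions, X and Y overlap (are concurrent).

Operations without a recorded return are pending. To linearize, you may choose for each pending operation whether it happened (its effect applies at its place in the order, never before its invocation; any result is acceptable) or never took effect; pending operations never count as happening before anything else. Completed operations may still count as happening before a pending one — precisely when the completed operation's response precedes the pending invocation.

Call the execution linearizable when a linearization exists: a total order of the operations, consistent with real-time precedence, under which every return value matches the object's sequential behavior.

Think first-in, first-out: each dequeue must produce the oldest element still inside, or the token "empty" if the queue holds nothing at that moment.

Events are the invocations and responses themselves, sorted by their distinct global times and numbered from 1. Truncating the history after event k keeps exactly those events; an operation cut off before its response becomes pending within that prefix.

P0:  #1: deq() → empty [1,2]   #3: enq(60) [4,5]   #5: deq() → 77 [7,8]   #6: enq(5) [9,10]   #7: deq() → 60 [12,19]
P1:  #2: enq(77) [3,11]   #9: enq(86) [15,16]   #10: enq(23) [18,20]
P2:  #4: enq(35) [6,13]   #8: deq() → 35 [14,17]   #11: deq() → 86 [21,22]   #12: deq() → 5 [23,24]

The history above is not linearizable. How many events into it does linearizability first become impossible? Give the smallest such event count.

22

events 1..21 are linearizable; a witness order is #1, #2, #3, #4, #5, #6, #7, #8, #9, #10:
step 1: #1 deq() → empty — queue <>
step 2: #2 enq(77) — queue <77>
step 3: #3 enq(60) — queue <77,60>
step 4: #4 enq(35) — queue <77,60,35>
step 5: #5 deq() → 77 — queue <60,35>
step 6: #6 enq(5) — queue <60,35,5>
step 7: #7 deq() → 60 — queue <35,5>
step 8: #8 deq() → 35 — queue <5>
step 9: #9 enq(86) — queue <5,86>
step 10: #10 enq(23) — queue <5,86,23>
include event 22 — #11 responding at 22 — and every candidate order breaks
sample order #1, #2, #3, #4, #5, #6, #7, #8, #9, #10, #11 stalls at step 11 — #11 deq() → 86 has no legal effect
sample order #1, #2, #3, #4, #5, #6, #7, #9, #8, #10, #11 stalls at step 11 — #11 deq() → 86 has no legal effect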